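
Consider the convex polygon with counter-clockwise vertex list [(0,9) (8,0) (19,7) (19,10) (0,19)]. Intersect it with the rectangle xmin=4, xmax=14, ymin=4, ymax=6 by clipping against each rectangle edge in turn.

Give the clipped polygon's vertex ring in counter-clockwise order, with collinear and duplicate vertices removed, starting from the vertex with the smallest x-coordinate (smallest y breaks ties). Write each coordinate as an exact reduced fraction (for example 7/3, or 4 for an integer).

Clipped polygon: [(4,9/2) (40/9,4) (14,4) (14,6) (4,6)]

1. After x ≥ 4: [(4,9/2) (8,0) (19,7) (19,10) (4,325/19)]
2. After x ≤ 14: [(4,9/2) (8,0) (14,42/11) (14,235/19) (4,325/19)]
3. After y ≥ 4: [(4,9/2) (40/9,4) (14,4) (14,235/19) (4,325/19)]
4. After y ≤ 6: [(4,6) (4,9/2) (40/9,4) (14,4) (14,6)]
5. Canonical ring: [(4,9/2) (40/9,4) (14,4) (14,6) (4,6)]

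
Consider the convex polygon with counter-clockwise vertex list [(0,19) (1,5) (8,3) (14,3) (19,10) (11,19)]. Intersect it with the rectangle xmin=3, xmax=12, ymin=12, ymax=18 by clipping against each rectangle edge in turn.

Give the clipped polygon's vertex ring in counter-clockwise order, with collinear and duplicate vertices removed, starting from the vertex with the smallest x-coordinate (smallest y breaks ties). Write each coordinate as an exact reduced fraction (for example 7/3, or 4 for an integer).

1. After x ≥ 3: [(3,19) (3,31/7) (8,3) (14,3) (19,10) (11,19)]
2. After x ≤ 12: [(3,19) (3,31/7) (8,3) (12,3) (12,143/8) (11,19)]
3. After y ≥ 12: [(3,19) (3,12) (12,12) (12,143/8) (11,19)]
4. After y ≤ 18: [(3,18) (3,12) (12,12) (12,143/8) (107/9,18)]
5. Canonical ring: [(3,12) (12,12) (12,143/8) (107/9,18) (3,18)]

Clipped polygon: [(3,12) (12,12) (12,143/8) (107/9,18) (3,18)]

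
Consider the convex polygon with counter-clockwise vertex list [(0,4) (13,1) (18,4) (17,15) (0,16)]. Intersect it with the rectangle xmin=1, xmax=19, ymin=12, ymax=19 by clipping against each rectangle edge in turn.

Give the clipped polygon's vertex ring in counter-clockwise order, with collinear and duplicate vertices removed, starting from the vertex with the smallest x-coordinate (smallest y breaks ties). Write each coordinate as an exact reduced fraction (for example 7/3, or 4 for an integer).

Clipped polygon: [(1,12) (190/11,12) (17,15) (1,271/17)]

1. After x ≥ 1: [(1,49/13) (13,1) (18,4) (17,15) (1,271/17)]
2. After x ≤ 19: [(1,49/13) (13,1) (18,4) (17,15) (1,271/17)]
3. After y ≥ 12: [(1,12) (190/11,12) (17,15) (1,271/17)]
4. After y ≤ 19: [(1,12) (190/11,12) (17,15) (1,271/17)]
5. Canonical ring: [(1,12) (190/11,12) (17,15) (1,271/17)]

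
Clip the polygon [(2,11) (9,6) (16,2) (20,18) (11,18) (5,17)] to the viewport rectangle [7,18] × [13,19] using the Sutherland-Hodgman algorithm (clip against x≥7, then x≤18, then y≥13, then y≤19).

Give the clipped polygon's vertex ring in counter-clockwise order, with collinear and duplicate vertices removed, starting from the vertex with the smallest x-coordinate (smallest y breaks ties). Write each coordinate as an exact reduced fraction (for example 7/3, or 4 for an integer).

Clipped polygon: [(7,13) (18,13) (18,18) (11,18) (7,52/3)]

1. After x ≥ 7: [(7,52/7) (9,6) (16,2) (20,18) (11,18) (7,52/3)]
2. After x ≤ 18: [(7,52/7) (9,6) (16,2) (18,10) (18,18) (11,18) (7,52/3)]
3. After y ≥ 13: [(7,13) (18,13) (18,18) (11,18) (7,52/3)]
4. After y ≤ 19: [(7,13) (18,13) (18,18) (11,18) (7,52/3)]
5. Canonical ring: [(7,13) (18,13) (18,18) (11,18) (7,52/3)]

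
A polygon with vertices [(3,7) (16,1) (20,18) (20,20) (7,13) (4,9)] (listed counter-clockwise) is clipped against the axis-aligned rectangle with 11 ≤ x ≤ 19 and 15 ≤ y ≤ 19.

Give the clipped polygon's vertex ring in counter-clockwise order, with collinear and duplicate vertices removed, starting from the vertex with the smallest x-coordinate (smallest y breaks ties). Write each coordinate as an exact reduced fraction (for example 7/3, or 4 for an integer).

1. After x ≥ 11: [(11,43/13) (16,1) (20,18) (20,20) (11,197/13)]
2. After x ≤ 19: [(11,43/13) (16,1) (19,55/4) (19,253/13) (11,197/13)]
3. After y ≥ 15: [(11,15) (19,15) (19,253/13) (11,197/13)]
4. After y ≤ 19: [(11,15) (19,15) (19,19) (127/7,19) (11,197/13)]
5. Canonical ring: [(11,15) (19,15) (19,19) (127/7,19) (11,197/13)]

Clipped polygon: [(11,15) (19,15) (19,19) (127/7,19) (11,197/13)]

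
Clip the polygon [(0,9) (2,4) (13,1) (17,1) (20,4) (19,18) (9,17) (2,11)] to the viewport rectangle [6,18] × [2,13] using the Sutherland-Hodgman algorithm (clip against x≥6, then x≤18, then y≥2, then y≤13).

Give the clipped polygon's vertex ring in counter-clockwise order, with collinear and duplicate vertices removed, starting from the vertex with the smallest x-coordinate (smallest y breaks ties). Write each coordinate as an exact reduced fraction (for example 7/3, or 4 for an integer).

1. After x ≥ 6: [(6,32/11) (13,1) (17,1) (20,4) (19,18) (9,17) (6,101/7)]
2. After x ≤ 18: [(6,32/11) (13,1) (17,1) (18,2) (18,179/10) (9,17) (6,101/7)]
3. After y ≥ 2: [(6,32/11) (28/3,2) (18,2) (18,2) (18,179/10) (9,17) (6,101/7)]
4. After y ≤ 13: [(6,13) (6,32/11) (28/3,2) (18,2) (18,2) (18,13)]
5. Canonical ring: [(6,32/11) (28/3,2) (18,2) (18,13) (6,13)]

Clipped polygon: [(6,32/11) (28/3,2) (18,2) (18,13) (6,13)]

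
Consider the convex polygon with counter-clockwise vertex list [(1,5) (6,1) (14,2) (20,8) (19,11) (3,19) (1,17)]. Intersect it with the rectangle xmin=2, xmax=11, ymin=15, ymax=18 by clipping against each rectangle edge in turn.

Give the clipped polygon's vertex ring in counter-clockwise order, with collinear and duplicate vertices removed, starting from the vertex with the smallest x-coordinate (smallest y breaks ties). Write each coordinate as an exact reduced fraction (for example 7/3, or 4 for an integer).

Clipped polygon: [(2,15) (11,15) (5,18) (2,18)]

1. After x ≥ 2: [(2,21/5) (6,1) (14,2) (20,8) (19,11) (3,19) (2,18)]
2. After x ≤ 11: [(2,21/5) (6,1) (11,13/8) (11,15) (3,19) (2,18)]
3. After y ≥ 15: [(2,15) (11,15) (11,15) (3,19) (2,18)]
4. After y ≤ 18: [(2,15) (11,15) (11,15) (5,18) (2,18) (2,18)]
5. Canonical ring: [(2,15) (11,15) (5,18) (2,18)]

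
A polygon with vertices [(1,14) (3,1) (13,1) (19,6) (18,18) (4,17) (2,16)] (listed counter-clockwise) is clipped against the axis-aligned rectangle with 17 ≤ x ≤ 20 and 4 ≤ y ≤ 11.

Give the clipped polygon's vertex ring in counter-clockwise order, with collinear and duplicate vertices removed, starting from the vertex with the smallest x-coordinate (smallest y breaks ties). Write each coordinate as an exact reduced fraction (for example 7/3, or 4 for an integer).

1. After x ≥ 17: [(17,13/3) (19,6) (18,18) (17,251/14)]
2. After x ≤ 20: [(17,13/3) (19,6) (18,18) (17,251/14)]
3. After y ≥ 4: [(17,13/3) (19,6) (18,18) (17,251/14)]
4. After y ≤ 11: [(17,11) (17,13/3) (19,6) (223/12,11)]
5. Canonical ring: [(17,13/3) (19,6) (223/12,11) (17,11)]

Clipped polygon: [(17,13/3) (19,6) (223/12,11) (17,11)]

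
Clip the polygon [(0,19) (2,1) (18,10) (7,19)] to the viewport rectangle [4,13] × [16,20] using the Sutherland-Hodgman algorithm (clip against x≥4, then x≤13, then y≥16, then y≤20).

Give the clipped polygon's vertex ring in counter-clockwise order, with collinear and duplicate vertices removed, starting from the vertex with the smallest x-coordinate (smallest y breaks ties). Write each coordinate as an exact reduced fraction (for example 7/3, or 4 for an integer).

Clipped polygon: [(4,16) (32/3,16) (7,19) (4,19)]

1. After x ≥ 4: [(4,19) (4,17/8) (18,10) (7,19)]
2. After x ≤ 13: [(4,19) (4,17/8) (13,115/16) (13,155/11) (7,19)]
3. After y ≥ 16: [(4,19) (4,16) (32/3,16) (7,19)]
4. After y ≤ 20: [(4,19) (4,16) (32/3,16) (7,19)]
5. Canonical ring: [(4,16) (32/3,16) (7,19) (4,19)]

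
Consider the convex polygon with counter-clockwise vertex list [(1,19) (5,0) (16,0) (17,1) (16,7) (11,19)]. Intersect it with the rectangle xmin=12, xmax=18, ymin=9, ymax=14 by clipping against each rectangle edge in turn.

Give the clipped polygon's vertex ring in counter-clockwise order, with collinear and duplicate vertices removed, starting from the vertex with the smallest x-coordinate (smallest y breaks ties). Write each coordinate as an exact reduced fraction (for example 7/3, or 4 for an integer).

1. After x ≥ 12: [(12,0) (16,0) (17,1) (16,7) (12,83/5)]
2. After x ≤ 18: [(12,0) (16,0) (17,1) (16,7) (12,83/5)]
3. After y ≥ 9: [(12,9) (91/6,9) (12,83/5)]
4. After y ≤ 14: [(12,14) (12,9) (91/6,9) (157/12,14)]
5. Canonical ring: [(12,9) (91/6,9) (157/12,14) (12,14)]

Clipped polygon: [(12,9) (91/6,9) (157/12,14) (12,14)]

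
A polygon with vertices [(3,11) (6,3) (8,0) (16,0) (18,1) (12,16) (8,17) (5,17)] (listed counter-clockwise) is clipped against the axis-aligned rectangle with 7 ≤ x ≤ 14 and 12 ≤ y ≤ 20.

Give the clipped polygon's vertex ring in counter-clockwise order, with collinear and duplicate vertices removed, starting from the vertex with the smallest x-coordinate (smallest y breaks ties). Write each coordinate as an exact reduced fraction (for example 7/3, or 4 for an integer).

1. After x ≥ 7: [(7,3/2) (8,0) (16,0) (18,1) (12,16) (8,17) (7,17)]
2. After x ≤ 14: [(7,3/2) (8,0) (14,0) (14,11) (12,16) (8,17) (7,17)]
3. After y ≥ 12: [(7,12) (68/5,12) (12,16) (8,17) (7,17)]
4. After y ≤ 20: [(7,12) (68/5,12) (12,16) (8,17) (7,17)]
5. Canonical ring: [(7,12) (68/5,12) (12,16) (8,17) (7,17)]

Clipped polygon: [(7,12) (68/5,12) (12,16) (8,17) (7,17)]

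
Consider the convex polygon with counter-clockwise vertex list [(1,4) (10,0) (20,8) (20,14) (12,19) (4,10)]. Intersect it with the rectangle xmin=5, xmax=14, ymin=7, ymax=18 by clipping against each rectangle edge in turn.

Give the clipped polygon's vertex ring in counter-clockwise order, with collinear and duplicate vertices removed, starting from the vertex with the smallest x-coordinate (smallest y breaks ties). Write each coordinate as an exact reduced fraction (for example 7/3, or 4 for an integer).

Clipped polygon: [(5,7) (14,7) (14,71/4) (68/5,18) (100/9,18) (5,89/8)]

1. After x ≥ 5: [(5,20/9) (10,0) (20,8) (20,14) (12,19) (5,89/8)]
2. After x ≤ 14: [(5,20/9) (10,0) (14,16/5) (14,71/4) (12,19) (5,89/8)]
3. After y ≥ 7: [(5,7) (14,7) (14,71/4) (12,19) (5,89/8)]
4. After y ≤ 18: [(5,7) (14,7) (14,71/4) (68/5,18) (100/9,18) (5,89/8)]
5. Canonical ring: [(5,7) (14,7) (14,71/4) (68/5,18) (100/9,18) (5,89/8)]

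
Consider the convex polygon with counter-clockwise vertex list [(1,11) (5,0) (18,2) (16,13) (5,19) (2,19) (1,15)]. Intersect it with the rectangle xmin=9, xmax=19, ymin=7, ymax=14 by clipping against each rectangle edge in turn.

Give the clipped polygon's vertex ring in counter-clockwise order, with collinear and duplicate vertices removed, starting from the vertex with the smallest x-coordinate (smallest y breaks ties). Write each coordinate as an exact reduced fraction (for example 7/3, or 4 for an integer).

1. After x ≥ 9: [(9,8/13) (18,2) (16,13) (9,185/11)]
2. After x ≤ 19: [(9,8/13) (18,2) (16,13) (9,185/11)]
3. After y ≥ 7: [(9,7) (188/11,7) (16,13) (9,185/11)]
4. After y ≤ 14: [(9,14) (9,7) (188/11,7) (16,13) (85/6,14)]
5. Canonical ring: [(9,7) (188/11,7) (16,13) (85/6,14) (9,14)]

Clipped polygon: [(9,7) (188/11,7) (16,13) (85/6,14) (9,14)]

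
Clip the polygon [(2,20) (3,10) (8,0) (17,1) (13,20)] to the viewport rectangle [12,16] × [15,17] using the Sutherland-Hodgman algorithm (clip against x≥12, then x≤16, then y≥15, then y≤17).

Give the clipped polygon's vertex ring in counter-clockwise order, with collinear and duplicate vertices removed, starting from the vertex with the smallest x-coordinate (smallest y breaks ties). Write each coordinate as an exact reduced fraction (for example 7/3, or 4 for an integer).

Clipped polygon: [(12,15) (267/19,15) (259/19,17) (12,17)]

1. After x ≥ 12: [(12,20) (12,4/9) (17,1) (13,20)]
2. After x ≤ 16: [(12,20) (12,4/9) (16,8/9) (16,23/4) (13,20)]
3. After y ≥ 15: [(12,20) (12,15) (267/19,15) (13,20)]
4. After y ≤ 17: [(12,17) (12,15) (267/19,15) (259/19,17)]
5. Canonical ring: [(12,15) (267/19,15) (259/19,17) (12,17)]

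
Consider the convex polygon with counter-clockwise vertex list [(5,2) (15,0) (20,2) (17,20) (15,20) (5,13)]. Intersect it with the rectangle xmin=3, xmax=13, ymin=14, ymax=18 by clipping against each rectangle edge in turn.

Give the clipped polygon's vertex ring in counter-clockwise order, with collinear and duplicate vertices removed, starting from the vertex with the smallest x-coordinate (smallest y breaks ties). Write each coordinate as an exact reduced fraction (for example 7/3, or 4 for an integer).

1. After x ≥ 3: [(5,2) (15,0) (20,2) (17,20) (15,20) (5,13)]
2. After x ≤ 13: [(5,2) (13,2/5) (13,93/5) (5,13)]
3. After y ≥ 14: [(13,14) (13,93/5) (45/7,14)]
4. After y ≤ 18: [(13,14) (13,18) (85/7,18) (45/7,14)]
5. Canonical ring: [(45/7,14) (13,14) (13,18) (85/7,18)]

Clipped polygon: [(45/7,14) (13,14) (13,18) (85/7,18)]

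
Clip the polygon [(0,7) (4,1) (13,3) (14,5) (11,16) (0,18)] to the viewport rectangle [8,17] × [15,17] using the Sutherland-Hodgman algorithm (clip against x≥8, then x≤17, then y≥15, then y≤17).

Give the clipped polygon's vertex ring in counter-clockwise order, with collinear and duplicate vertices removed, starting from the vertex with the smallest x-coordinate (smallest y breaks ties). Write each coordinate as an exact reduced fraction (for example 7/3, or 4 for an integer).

1. After x ≥ 8: [(8,17/9) (13,3) (14,5) (11,16) (8,182/11)]
2. After x ≤ 17: [(8,17/9) (13,3) (14,5) (11,16) (8,182/11)]
3. After y ≥ 15: [(8,15) (124/11,15) (11,16) (8,182/11)]
4. After y ≤ 17: [(8,15) (124/11,15) (11,16) (8,182/11)]
5. Canonical ring: [(8,15) (124/11,15) (11,16) (8,182/11)]

Clipped polygon: [(8,15) (124/11,15) (11,16) (8,182/11)]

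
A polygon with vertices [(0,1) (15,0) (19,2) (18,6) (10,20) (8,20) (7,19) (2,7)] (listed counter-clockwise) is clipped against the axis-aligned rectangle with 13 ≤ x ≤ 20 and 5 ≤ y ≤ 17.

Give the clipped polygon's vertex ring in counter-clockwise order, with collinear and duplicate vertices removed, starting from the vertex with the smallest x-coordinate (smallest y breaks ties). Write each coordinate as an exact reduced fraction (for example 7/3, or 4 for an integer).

Clipped polygon: [(13,5) (73/4,5) (18,6) (13,59/4)]

1. After x ≥ 13: [(13,2/15) (15,0) (19,2) (18,6) (13,59/4)]
2. After x ≤ 20: [(13,2/15) (15,0) (19,2) (18,6) (13,59/4)]
3. After y ≥ 5: [(13,5) (73/4,5) (18,6) (13,59/4)]
4. After y ≤ 17: [(13,5) (73/4,5) (18,6) (13,59/4)]
5. Canonical ring: [(13,5) (73/4,5) (18,6) (13,59/4)]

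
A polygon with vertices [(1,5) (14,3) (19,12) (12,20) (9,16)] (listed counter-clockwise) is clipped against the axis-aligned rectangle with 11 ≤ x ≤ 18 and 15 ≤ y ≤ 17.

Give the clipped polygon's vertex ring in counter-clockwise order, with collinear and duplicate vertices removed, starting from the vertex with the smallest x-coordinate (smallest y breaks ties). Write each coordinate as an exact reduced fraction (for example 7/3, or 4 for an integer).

1. After x ≥ 11: [(11,45/13) (14,3) (19,12) (12,20) (11,56/3)]
2. After x ≤ 18: [(11,45/13) (14,3) (18,51/5) (18,92/7) (12,20) (11,56/3)]
3. After y ≥ 15: [(11,15) (131/8,15) (12,20) (11,56/3)]
4. After y ≤ 17: [(11,17) (11,15) (131/8,15) (117/8,17)]
5. Canonical ring: [(11,15) (131/8,15) (117/8,17) (11,17)]

Clipped polygon: [(11,15) (131/8,15) (117/8,17) (11,17)]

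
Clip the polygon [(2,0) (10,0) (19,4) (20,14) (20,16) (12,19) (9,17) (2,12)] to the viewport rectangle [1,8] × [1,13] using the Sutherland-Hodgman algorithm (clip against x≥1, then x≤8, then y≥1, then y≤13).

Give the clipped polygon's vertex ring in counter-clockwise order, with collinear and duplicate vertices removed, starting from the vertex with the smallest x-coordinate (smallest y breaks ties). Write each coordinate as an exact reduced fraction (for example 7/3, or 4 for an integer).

1. After x ≥ 1: [(2,0) (10,0) (19,4) (20,14) (20,16) (12,19) (9,17) (2,12)]
2. After x ≤ 8: [(2,0) (8,0) (8,114/7) (2,12)]
3. After y ≥ 1: [(2,1) (8,1) (8,114/7) (2,12)]
4. After y ≤ 13: [(2,1) (8,1) (8,13) (17/5,13) (2,12)]
5. Canonical ring: [(2,1) (8,1) (8,13) (17/5,13) (2,12)]

Clipped polygon: [(2,1) (8,1) (8,13) (17/5,13) (2,12)]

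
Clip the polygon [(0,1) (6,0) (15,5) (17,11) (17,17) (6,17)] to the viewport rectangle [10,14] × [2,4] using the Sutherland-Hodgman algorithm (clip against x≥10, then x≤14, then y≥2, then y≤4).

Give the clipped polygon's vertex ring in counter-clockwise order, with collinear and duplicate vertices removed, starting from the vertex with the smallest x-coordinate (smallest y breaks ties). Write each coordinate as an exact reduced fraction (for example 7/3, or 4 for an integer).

1. After x ≥ 10: [(10,20/9) (15,5) (17,11) (17,17) (10,17)]
2. After x ≤ 14: [(10,20/9) (14,40/9) (14,17) (10,17)]
3. After y ≥ 2: [(10,20/9) (14,40/9) (14,17) (10,17)]
4. After y ≤ 4: [(10,4) (10,20/9) (66/5,4)]
5. Canonical ring: [(10,20/9) (66/5,4) (10,4)]

Clipped polygon: [(10,20/9) (66/5,4) (10,4)]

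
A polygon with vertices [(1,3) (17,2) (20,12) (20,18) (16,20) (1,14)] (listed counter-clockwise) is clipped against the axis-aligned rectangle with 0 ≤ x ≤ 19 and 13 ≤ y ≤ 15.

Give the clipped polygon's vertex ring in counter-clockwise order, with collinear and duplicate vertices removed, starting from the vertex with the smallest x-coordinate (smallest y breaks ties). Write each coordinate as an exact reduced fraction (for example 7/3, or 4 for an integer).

Clipped polygon: [(1,13) (19,13) (19,15) (7/2,15) (1,14)]

1. After x ≥ 0: [(1,3) (17,2) (20,12) (20,18) (16,20) (1,14)]
2. After x ≤ 19: [(1,3) (17,2) (19,26/3) (19,37/2) (16,20) (1,14)]
3. After y ≥ 13: [(1,13) (19,13) (19,37/2) (16,20) (1,14)]
4. After y ≤ 15: [(1,13) (19,13) (19,15) (7/2,15) (1,14)]
5. Canonical ring: [(1,13) (19,13) (19,15) (7/2,15) (1,14)]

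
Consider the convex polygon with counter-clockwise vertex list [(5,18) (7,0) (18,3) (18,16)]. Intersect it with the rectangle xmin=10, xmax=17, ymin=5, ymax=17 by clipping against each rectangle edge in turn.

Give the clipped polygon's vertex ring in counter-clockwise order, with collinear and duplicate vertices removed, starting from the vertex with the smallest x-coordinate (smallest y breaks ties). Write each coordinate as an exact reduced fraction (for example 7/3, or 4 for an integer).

1. After x ≥ 10: [(10,224/13) (10,9/11) (18,3) (18,16)]
2. After x ≤ 17: [(17,210/13) (10,224/13) (10,9/11) (17,30/11)]
3. After y ≥ 5: [(17,5) (17,210/13) (10,224/13) (10,5)]
4. After y ≤ 17: [(17,5) (17,210/13) (23/2,17) (10,17) (10,5)]
5. Canonical ring: [(10,5) (17,5) (17,210/13) (23/2,17) (10,17)]

Clipped polygon: [(10,5) (17,5) (17,210/13) (23/2,17) (10,17)]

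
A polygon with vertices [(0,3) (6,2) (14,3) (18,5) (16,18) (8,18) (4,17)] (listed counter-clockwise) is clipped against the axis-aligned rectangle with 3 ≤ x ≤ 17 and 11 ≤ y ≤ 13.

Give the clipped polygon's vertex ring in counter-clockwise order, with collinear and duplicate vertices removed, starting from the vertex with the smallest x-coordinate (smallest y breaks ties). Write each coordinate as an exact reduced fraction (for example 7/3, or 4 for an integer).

Clipped polygon: [(3,11) (17,11) (17,23/2) (218/13,13) (3,13)]

1. After x ≥ 3: [(3,27/2) (3,5/2) (6,2) (14,3) (18,5) (16,18) (8,18) (4,17)]
2. After x ≤ 17: [(3,27/2) (3,5/2) (6,2) (14,3) (17,9/2) (17,23/2) (16,18) (8,18) (4,17)]
3. After y ≥ 11: [(3,27/2) (3,11) (17,11) (17,23/2) (16,18) (8,18) (4,17)]
4. After y ≤ 13: [(3,13) (3,11) (17,11) (17,23/2) (218/13,13)]
5. Canonical ring: [(3,11) (17,11) (17,23/2) (218/13,13) (3,13)]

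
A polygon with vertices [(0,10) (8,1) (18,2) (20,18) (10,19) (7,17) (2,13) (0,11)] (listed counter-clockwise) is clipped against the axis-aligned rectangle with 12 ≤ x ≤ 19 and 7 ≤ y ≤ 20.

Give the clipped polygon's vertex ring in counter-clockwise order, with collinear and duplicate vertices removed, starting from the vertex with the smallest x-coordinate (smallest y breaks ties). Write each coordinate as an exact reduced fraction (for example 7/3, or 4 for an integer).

1. After x ≥ 12: [(12,7/5) (18,2) (20,18) (12,94/5)]
2. After x ≤ 19: [(12,7/5) (18,2) (19,10) (19,181/10) (12,94/5)]
3. After y ≥ 7: [(12,7) (149/8,7) (19,10) (19,181/10) (12,94/5)]
4. After y ≤ 20: [(12,7) (149/8,7) (19,10) (19,181/10) (12,94/5)]
5. Canonical ring: [(12,7) (149/8,7) (19,10) (19,181/10) (12,94/5)]

Clipped polygon: [(12,7) (149/8,7) (19,10) (19,181/10) (12,94/5)]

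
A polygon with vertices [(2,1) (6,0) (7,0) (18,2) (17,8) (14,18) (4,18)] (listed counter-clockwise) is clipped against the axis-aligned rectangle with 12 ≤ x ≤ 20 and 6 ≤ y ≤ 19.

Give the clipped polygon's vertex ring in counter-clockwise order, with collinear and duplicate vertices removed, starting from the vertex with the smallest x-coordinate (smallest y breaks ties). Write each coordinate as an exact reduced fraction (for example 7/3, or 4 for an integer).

1. After x ≥ 12: [(12,10/11) (18,2) (17,8) (14,18) (12,18)]
2. After x ≤ 20: [(12,10/11) (18,2) (17,8) (14,18) (12,18)]
3. After y ≥ 6: [(12,6) (52/3,6) (17,8) (14,18) (12,18)]
4. After y ≤ 19: [(12,6) (52/3,6) (17,8) (14,18) (12,18)]
5. Canonical ring: [(12,6) (52/3,6) (17,8) (14,18) (12,18)]

Clipped polygon: [(12,6) (52/3,6) (17,8) (14,18) (12,18)]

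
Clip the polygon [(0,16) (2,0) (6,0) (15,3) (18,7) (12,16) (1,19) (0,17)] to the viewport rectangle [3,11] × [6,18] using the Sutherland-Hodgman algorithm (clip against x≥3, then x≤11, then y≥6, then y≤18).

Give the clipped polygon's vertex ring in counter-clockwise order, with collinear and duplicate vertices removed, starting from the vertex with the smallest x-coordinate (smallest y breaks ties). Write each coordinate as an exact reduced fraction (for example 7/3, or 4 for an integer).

Clipped polygon: [(3,6) (11,6) (11,179/11) (14/3,18) (3,18)]

1. After x ≥ 3: [(3,0) (6,0) (15,3) (18,7) (12,16) (3,203/11)]
2. After x ≤ 11: [(3,0) (6,0) (11,5/3) (11,179/11) (3,203/11)]
3. After y ≥ 6: [(3,6) (11,6) (11,179/11) (3,203/11)]
4. After y ≤ 18: [(3,18) (3,6) (11,6) (11,179/11) (14/3,18)]
5. Canonical ring: [(3,6) (11,6) (11,179/11) (14/3,18) (3,18)]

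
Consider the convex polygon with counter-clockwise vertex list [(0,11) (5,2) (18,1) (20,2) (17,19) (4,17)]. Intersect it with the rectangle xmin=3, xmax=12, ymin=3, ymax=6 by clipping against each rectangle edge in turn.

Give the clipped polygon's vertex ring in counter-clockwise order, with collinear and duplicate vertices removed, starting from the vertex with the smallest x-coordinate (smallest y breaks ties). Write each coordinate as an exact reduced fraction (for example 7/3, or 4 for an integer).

Clipped polygon: [(3,28/5) (40/9,3) (12,3) (12,6) (3,6)]

1. After x ≥ 3: [(3,31/2) (3,28/5) (5,2) (18,1) (20,2) (17,19) (4,17)]
2. After x ≤ 12: [(3,31/2) (3,28/5) (5,2) (12,19/13) (12,237/13) (4,17)]
3. After y ≥ 3: [(3,31/2) (3,28/5) (40/9,3) (12,3) (12,237/13) (4,17)]
4. After y ≤ 6: [(3,6) (3,28/5) (40/9,3) (12,3) (12,6)]
5. Canonical ring: [(3,28/5) (40/9,3) (12,3) (12,6) (3,6)]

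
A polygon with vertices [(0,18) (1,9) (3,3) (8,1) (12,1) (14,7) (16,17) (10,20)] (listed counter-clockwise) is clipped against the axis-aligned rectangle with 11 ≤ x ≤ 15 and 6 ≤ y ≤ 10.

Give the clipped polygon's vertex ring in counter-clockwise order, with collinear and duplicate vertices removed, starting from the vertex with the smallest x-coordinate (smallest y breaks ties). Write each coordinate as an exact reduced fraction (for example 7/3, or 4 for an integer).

1. After x ≥ 11: [(11,1) (12,1) (14,7) (16,17) (11,39/2)]
2. After x ≤ 15: [(11,1) (12,1) (14,7) (15,12) (15,35/2) (11,39/2)]
3. After y ≥ 6: [(11,6) (41/3,6) (14,7) (15,12) (15,35/2) (11,39/2)]
4. After y ≤ 10: [(11,10) (11,6) (41/3,6) (14,7) (73/5,10)]
5. Canonical ring: [(11,6) (41/3,6) (14,7) (73/5,10) (11,10)]

Clipped polygon: [(11,6) (41/3,6) (14,7) (73/5,10) (11,10)]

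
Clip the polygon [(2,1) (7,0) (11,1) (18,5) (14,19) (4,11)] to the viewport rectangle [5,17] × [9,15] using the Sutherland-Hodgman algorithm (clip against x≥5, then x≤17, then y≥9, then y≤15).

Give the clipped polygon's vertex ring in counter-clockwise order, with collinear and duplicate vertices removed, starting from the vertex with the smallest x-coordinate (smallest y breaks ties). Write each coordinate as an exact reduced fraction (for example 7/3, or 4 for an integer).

1. After x ≥ 5: [(5,2/5) (7,0) (11,1) (18,5) (14,19) (5,59/5)]
2. After x ≤ 17: [(5,2/5) (7,0) (11,1) (17,31/7) (17,17/2) (14,19) (5,59/5)]
3. After y ≥ 9: [(5,9) (118/7,9) (14,19) (5,59/5)]
4. After y ≤ 15: [(5,9) (118/7,9) (106/7,15) (9,15) (5,59/5)]
5. Canonical ring: [(5,9) (118/7,9) (106/7,15) (9,15) (5,59/5)]

Clipped polygon: [(5,9) (118/7,9) (106/7,15) (9,15) (5,59/5)]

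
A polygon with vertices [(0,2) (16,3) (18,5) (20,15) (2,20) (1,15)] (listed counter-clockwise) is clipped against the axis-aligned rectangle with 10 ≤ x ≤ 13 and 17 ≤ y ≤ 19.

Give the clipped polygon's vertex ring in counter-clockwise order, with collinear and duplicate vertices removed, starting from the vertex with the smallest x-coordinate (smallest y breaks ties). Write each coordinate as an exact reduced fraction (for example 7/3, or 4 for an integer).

Clipped polygon: [(10,17) (64/5,17) (10,160/9)]

1. After x ≥ 10: [(10,21/8) (16,3) (18,5) (20,15) (10,160/9)]
2. After x ≤ 13: [(10,21/8) (13,45/16) (13,305/18) (10,160/9)]
3. After y ≥ 17: [(10,17) (64/5,17) (10,160/9)]
4. After y ≤ 19: [(10,17) (64/5,17) (10,160/9)]
5. Canonical ring: [(10,17) (64/5,17) (10,160/9)]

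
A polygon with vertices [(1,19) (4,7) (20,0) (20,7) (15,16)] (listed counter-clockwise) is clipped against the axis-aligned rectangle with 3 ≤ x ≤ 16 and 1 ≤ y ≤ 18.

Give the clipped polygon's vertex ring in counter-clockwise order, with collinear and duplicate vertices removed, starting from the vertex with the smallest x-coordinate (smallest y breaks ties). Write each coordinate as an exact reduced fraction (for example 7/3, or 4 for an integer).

Clipped polygon: [(3,11) (4,7) (16,7/4) (16,71/5) (15,16) (17/3,18) (3,18)]

1. After x ≥ 3: [(3,130/7) (3,11) (4,7) (20,0) (20,7) (15,16)]
2. After x ≤ 16: [(3,130/7) (3,11) (4,7) (16,7/4) (16,71/5) (15,16)]
3. After y ≥ 1: [(3,130/7) (3,11) (4,7) (16,7/4) (16,71/5) (15,16)]
4. After y ≤ 18: [(17/3,18) (3,18) (3,11) (4,7) (16,7/4) (16,71/5) (15,16)]
5. Canonical ring: [(3,11) (4,7) (16,7/4) (16,71/5) (15,16) (17/3,18) (3,18)]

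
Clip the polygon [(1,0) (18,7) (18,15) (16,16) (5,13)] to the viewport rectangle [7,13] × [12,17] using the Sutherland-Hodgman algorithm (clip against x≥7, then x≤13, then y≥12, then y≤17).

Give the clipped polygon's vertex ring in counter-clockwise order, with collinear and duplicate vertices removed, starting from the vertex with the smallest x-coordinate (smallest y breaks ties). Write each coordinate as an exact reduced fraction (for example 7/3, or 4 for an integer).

Clipped polygon: [(7,12) (13,12) (13,167/11) (7,149/11)]

1. After x ≥ 7: [(7,42/17) (18,7) (18,15) (16,16) (7,149/11)]
2. After x ≤ 13: [(7,42/17) (13,84/17) (13,167/11) (7,149/11)]
3. After y ≥ 12: [(7,12) (13,12) (13,167/11) (7,149/11)]
4. After y ≤ 17: [(7,12) (13,12) (13,167/11) (7,149/11)]
5. Canonical ring: [(7,12) (13,12) (13,167/11) (7,149/11)]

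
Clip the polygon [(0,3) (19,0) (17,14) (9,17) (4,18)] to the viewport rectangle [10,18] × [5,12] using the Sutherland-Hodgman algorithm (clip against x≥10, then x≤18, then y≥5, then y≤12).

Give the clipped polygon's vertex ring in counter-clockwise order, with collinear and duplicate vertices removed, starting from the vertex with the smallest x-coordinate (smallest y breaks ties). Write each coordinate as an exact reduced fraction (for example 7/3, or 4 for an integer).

1. After x ≥ 10: [(10,27/19) (19,0) (17,14) (10,133/8)]
2. After x ≤ 18: [(10,27/19) (18,3/19) (18,7) (17,14) (10,133/8)]
3. After y ≥ 5: [(10,5) (18,5) (18,7) (17,14) (10,133/8)]
4. After y ≤ 12: [(10,12) (10,5) (18,5) (18,7) (121/7,12)]
5. Canonical ring: [(10,5) (18,5) (18,7) (121/7,12) (10,12)]

Clipped polygon: [(10,5) (18,5) (18,7) (121/7,12) (10,12)]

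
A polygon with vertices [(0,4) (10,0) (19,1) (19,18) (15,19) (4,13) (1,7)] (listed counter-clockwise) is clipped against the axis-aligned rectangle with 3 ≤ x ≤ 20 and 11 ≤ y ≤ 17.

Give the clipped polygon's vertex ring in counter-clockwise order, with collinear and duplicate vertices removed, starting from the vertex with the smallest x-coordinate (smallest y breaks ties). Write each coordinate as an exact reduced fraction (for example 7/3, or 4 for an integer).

Clipped polygon: [(3,11) (19,11) (19,17) (34/3,17) (4,13)]

1. After x ≥ 3: [(3,14/5) (10,0) (19,1) (19,18) (15,19) (4,13) (3,11)]
2. After x ≤ 20: [(3,14/5) (10,0) (19,1) (19,18) (15,19) (4,13) (3,11)]
3. After y ≥ 11: [(3,11) (19,11) (19,18) (15,19) (4,13) (3,11)]
4. After y ≤ 17: [(3,11) (19,11) (19,17) (34/3,17) (4,13) (3,11)]
5. Canonical ring: [(3,11) (19,11) (19,17) (34/3,17) (4,13)]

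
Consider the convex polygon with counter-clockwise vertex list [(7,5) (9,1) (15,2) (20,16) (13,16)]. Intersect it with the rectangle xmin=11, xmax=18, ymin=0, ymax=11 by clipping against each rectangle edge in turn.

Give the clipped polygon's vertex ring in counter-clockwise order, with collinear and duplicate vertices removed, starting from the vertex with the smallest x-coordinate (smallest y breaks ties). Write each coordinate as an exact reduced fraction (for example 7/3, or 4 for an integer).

Clipped polygon: [(11,4/3) (15,2) (18,52/5) (18,11) (11,11)]

1. After x ≥ 11: [(11,37/3) (11,4/3) (15,2) (20,16) (13,16)]
2. After x ≤ 18: [(11,37/3) (11,4/3) (15,2) (18,52/5) (18,16) (13,16)]
3. After y ≥ 0: [(11,37/3) (11,4/3) (15,2) (18,52/5) (18,16) (13,16)]
4. After y ≤ 11: [(11,11) (11,4/3) (15,2) (18,52/5) (18,11)]
5. Canonical ring: [(11,4/3) (15,2) (18,52/5) (18,11) (11,11)]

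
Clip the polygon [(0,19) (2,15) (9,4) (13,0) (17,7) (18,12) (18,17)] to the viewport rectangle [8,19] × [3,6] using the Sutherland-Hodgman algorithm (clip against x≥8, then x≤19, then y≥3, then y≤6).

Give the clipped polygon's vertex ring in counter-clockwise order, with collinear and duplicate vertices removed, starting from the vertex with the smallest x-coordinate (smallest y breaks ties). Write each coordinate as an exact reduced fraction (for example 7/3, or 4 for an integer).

Clipped polygon: [(8,39/7) (9,4) (10,3) (103/7,3) (115/7,6) (8,6)]

1. After x ≥ 8: [(8,163/9) (8,39/7) (9,4) (13,0) (17,7) (18,12) (18,17)]
2. After x ≤ 19: [(8,163/9) (8,39/7) (9,4) (13,0) (17,7) (18,12) (18,17)]
3. After y ≥ 3: [(8,163/9) (8,39/7) (9,4) (10,3) (103/7,3) (17,7) (18,12) (18,17)]
4. After y ≤ 6: [(8,6) (8,39/7) (9,4) (10,3) (103/7,3) (115/7,6)]
5. Canonical ring: [(8,39/7) (9,4) (10,3) (103/7,3) (115/7,6) (8,6)]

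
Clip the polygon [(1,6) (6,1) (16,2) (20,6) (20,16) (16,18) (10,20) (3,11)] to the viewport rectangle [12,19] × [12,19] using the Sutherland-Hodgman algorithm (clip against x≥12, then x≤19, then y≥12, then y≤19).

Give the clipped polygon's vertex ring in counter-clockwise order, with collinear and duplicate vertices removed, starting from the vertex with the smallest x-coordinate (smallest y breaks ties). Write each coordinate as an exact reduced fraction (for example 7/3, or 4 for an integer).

Clipped polygon: [(12,12) (19,12) (19,33/2) (16,18) (13,19) (12,19)]

1. After x ≥ 12: [(12,8/5) (16,2) (20,6) (20,16) (16,18) (12,58/3)]
2. After x ≤ 19: [(12,8/5) (16,2) (19,5) (19,33/2) (16,18) (12,58/3)]
3. After y ≥ 12: [(12,12) (19,12) (19,33/2) (16,18) (12,58/3)]
4. After y ≤ 19: [(12,19) (12,12) (19,12) (19,33/2) (16,18) (13,19)]
5. Canonical ring: [(12,12) (19,12) (19,33/2) (16,18) (13,19) (12,19)]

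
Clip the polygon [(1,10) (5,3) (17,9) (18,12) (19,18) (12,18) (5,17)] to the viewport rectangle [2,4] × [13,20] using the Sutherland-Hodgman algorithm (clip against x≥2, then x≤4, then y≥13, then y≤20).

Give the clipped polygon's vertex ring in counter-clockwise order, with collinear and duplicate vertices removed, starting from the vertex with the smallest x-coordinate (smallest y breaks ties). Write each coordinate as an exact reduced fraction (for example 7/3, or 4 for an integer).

1. After x ≥ 2: [(2,47/4) (2,33/4) (5,3) (17,9) (18,12) (19,18) (12,18) (5,17)]
2. After x ≤ 4: [(4,61/4) (2,47/4) (2,33/4) (4,19/4)]
3. After y ≥ 13: [(4,13) (4,61/4) (19/7,13)]
4. After y ≤ 20: [(4,13) (4,61/4) (19/7,13)]
5. Canonical ring: [(19/7,13) (4,13) (4,61/4)]

Clipped polygon: [(19/7,13) (4,13) (4,61/4)]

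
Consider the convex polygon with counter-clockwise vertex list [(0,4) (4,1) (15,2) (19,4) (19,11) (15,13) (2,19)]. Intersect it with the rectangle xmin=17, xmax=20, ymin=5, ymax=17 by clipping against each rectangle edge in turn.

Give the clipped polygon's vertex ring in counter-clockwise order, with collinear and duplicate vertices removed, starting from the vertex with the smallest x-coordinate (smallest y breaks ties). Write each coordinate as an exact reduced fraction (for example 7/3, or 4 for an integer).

Clipped polygon: [(17,5) (19,5) (19,11) (17,12)]

1. After x ≥ 17: [(17,3) (19,4) (19,11) (17,12)]
2. After x ≤ 20: [(17,3) (19,4) (19,11) (17,12)]
3. After y ≥ 5: [(17,5) (19,5) (19,11) (17,12)]
4. After y ≤ 17: [(17,5) (19,5) (19,11) (17,12)]
5. Canonical ring: [(17,5) (19,5) (19,11) (17,12)]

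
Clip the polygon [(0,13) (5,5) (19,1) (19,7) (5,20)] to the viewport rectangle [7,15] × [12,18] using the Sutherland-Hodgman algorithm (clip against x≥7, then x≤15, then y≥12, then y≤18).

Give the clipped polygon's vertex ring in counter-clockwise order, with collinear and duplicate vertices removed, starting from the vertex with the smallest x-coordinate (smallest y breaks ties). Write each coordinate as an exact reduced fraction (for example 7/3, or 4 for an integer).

1. After x ≥ 7: [(7,31/7) (19,1) (19,7) (7,127/7)]
2. After x ≤ 15: [(7,31/7) (15,15/7) (15,75/7) (7,127/7)]
3. After y ≥ 12: [(7,12) (177/13,12) (7,127/7)]
4. After y ≤ 18: [(7,18) (7,12) (177/13,12) (93/13,18)]
5. Canonical ring: [(7,12) (177/13,12) (93/13,18) (7,18)]

Clipped polygon: [(7,12) (177/13,12) (93/13,18) (7,18)]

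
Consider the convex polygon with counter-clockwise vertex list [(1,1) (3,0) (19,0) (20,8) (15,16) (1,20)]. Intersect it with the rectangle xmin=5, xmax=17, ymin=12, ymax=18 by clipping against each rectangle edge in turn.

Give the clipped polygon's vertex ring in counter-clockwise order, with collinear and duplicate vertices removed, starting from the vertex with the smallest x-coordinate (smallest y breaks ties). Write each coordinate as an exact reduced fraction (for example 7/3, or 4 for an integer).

1. After x ≥ 5: [(5,0) (19,0) (20,8) (15,16) (5,132/7)]
2. After x ≤ 17: [(5,0) (17,0) (17,64/5) (15,16) (5,132/7)]
3. After y ≥ 12: [(5,12) (17,12) (17,64/5) (15,16) (5,132/7)]
4. After y ≤ 18: [(5,18) (5,12) (17,12) (17,64/5) (15,16) (8,18)]
5. Canonical ring: [(5,12) (17,12) (17,64/5) (15,16) (8,18) (5,18)]

Clipped polygon: [(5,12) (17,12) (17,64/5) (15,16) (8,18) (5,18)]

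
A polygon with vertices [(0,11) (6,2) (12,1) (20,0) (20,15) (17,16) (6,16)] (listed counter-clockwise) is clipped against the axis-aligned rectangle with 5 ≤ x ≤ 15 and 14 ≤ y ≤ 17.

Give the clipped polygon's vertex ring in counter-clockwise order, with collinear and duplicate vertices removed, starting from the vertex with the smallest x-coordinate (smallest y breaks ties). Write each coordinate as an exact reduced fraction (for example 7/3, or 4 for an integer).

Clipped polygon: [(5,14) (15,14) (15,16) (6,16) (5,91/6)]

1. After x ≥ 5: [(5,91/6) (5,7/2) (6,2) (12,1) (20,0) (20,15) (17,16) (6,16)]
2. After x ≤ 15: [(5,91/6) (5,7/2) (6,2) (12,1) (15,5/8) (15,16) (6,16)]
3. After y ≥ 14: [(5,91/6) (5,14) (15,14) (15,16) (6,16)]
4. After y ≤ 17: [(5,91/6) (5,14) (15,14) (15,16) (6,16)]
5. Canonical ring: [(5,14) (15,14) (15,16) (6,16) (5,91/6)]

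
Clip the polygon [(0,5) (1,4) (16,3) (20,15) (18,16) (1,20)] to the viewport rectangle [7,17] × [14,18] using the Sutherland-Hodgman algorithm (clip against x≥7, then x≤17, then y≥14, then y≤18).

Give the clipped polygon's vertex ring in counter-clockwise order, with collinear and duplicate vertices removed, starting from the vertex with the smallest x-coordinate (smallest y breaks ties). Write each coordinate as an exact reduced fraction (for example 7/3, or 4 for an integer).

Clipped polygon: [(7,14) (17,14) (17,276/17) (19/2,18) (7,18)]

1. After x ≥ 7: [(7,18/5) (16,3) (20,15) (18,16) (7,316/17)]
2. After x ≤ 17: [(7,18/5) (16,3) (17,6) (17,276/17) (7,316/17)]
3. After y ≥ 14: [(7,14) (17,14) (17,276/17) (7,316/17)]
4. After y ≤ 18: [(7,18) (7,14) (17,14) (17,276/17) (19/2,18)]
5. Canonical ring: [(7,14) (17,14) (17,276/17) (19/2,18) (7,18)]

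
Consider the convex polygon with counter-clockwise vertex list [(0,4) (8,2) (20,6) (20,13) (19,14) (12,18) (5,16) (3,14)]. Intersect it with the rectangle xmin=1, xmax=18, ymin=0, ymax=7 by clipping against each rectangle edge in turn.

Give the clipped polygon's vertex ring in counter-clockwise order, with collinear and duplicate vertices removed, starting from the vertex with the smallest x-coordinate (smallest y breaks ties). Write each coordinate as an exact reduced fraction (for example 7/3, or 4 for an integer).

1. After x ≥ 1: [(1,22/3) (1,15/4) (8,2) (20,6) (20,13) (19,14) (12,18) (5,16) (3,14)]
2. After x ≤ 18: [(1,22/3) (1,15/4) (8,2) (18,16/3) (18,102/7) (12,18) (5,16) (3,14)]
3. After y ≥ 0: [(1,22/3) (1,15/4) (8,2) (18,16/3) (18,102/7) (12,18) (5,16) (3,14)]
4. After y ≤ 7: [(1,7) (1,15/4) (8,2) (18,16/3) (18,7)]
5. Canonical ring: [(1,15/4) (8,2) (18,16/3) (18,7) (1,7)]

Clipped polygon: [(1,15/4) (8,2) (18,16/3) (18,7) (1,7)]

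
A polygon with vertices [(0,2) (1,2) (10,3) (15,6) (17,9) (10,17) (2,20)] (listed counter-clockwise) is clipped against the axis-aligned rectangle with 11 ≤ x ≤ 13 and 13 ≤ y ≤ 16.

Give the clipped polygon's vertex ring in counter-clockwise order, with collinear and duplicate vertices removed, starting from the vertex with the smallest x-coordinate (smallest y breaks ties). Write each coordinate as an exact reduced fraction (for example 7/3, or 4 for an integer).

1. After x ≥ 11: [(11,18/5) (15,6) (17,9) (11,111/7)]
2. After x ≤ 13: [(11,18/5) (13,24/5) (13,95/7) (11,111/7)]
3. After y ≥ 13: [(11,13) (13,13) (13,95/7) (11,111/7)]
4. After y ≤ 16: [(11,13) (13,13) (13,95/7) (11,111/7)]
5. Canonical ring: [(11,13) (13,13) (13,95/7) (11,111/7)]

Clipped polygon: [(11,13) (13,13) (13,95/7) (11,111/7)]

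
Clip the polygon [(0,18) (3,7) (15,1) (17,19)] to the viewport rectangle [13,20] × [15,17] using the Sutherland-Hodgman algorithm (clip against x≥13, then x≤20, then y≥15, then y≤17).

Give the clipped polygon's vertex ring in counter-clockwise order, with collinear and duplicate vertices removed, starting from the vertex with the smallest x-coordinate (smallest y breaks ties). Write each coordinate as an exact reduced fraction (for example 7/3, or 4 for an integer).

Clipped polygon: [(13,15) (149/9,15) (151/9,17) (13,17)]

1. After x ≥ 13: [(13,319/17) (13,2) (15,1) (17,19)]
2. After x ≤ 20: [(13,319/17) (13,2) (15,1) (17,19)]
3. After y ≥ 15: [(13,319/17) (13,15) (149/9,15) (17,19)]
4. After y ≤ 17: [(13,17) (13,15) (149/9,15) (151/9,17)]
5. Canonical ring: [(13,15) (149/9,15) (151/9,17) (13,17)]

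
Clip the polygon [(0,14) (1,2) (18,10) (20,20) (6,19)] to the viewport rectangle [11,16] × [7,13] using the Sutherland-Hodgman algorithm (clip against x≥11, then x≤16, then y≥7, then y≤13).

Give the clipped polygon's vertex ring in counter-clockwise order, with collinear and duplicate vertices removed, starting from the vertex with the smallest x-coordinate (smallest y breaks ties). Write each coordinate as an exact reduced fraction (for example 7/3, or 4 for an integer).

Clipped polygon: [(11,7) (93/8,7) (16,154/17) (16,13) (11,13)]

1. After x ≥ 11: [(11,114/17) (18,10) (20,20) (11,271/14)]
2. After x ≤ 16: [(11,114/17) (16,154/17) (16,138/7) (11,271/14)]
3. After y ≥ 7: [(11,7) (93/8,7) (16,154/17) (16,138/7) (11,271/14)]
4. After y ≤ 13: [(11,13) (11,7) (93/8,7) (16,154/17) (16,13)]
5. Canonical ring: [(11,7) (93/8,7) (16,154/17) (16,13) (11,13)]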